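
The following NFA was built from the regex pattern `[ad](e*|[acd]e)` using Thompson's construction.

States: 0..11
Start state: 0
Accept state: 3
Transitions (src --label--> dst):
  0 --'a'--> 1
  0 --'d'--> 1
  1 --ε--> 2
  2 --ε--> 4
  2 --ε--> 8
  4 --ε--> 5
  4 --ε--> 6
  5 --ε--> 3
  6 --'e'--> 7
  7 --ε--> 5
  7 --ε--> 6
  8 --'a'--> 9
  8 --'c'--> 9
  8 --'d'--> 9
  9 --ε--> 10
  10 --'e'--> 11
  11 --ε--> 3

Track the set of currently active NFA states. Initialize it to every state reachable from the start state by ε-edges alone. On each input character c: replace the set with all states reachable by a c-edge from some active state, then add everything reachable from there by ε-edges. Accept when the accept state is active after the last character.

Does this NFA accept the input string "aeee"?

Answer: ACCEPT

Derivation:
start: ε-closure({0}) = {0}
'a' @ 1: {1,2,3,4,5,6,8}  ✓accept
'e' @ 2: {3,5,6,7}  ✓accept
'e' @ 3: {3,5,6,7}  ✓accept
'e' @ 4: {3,5,6,7}  ✓accept
after full input: {3,5,6,7}  (accept=3 in)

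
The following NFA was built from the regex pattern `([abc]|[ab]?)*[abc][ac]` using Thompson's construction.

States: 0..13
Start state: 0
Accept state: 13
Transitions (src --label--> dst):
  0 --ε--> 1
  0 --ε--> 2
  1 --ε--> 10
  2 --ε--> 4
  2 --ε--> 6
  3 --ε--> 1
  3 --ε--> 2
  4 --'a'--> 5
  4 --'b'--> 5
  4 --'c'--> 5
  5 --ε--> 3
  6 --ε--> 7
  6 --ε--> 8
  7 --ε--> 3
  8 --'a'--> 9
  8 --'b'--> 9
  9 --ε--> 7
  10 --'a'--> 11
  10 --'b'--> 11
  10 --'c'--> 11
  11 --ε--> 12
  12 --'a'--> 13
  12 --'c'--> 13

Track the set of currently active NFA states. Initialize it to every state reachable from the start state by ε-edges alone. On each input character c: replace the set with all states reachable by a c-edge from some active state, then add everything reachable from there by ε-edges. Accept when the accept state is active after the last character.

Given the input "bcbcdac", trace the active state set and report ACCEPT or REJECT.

Answer: REJECT

Trace:
initial (ε-close {0}): {0,1,2,3,4,6,7,8,10}
'b' @ 1: {1,2,3,4,5,6,7,8,9,10,11,12}
'c' @ 2: {1,2,3,4,5,6,7,8,10,11,12,13}  (accept∈set)
'b' @ 3: {1,2,3,4,5,6,7,8,9,10,11,12}
'c' @ 4: {1,2,3,4,5,6,7,8,10,11,12,13}  (accept∈set)
'd' @ 5: {}  — dead — no transitions
rest 'ac' ignored (set empty)
final: {}; accept 13 not in set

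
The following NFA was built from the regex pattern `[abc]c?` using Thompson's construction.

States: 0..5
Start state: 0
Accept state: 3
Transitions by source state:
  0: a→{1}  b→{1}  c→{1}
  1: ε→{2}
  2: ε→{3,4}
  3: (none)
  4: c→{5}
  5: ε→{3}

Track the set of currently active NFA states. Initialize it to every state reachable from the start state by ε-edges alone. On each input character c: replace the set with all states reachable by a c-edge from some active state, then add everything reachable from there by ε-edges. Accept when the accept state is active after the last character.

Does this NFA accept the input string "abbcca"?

Answer: REJECT

Derivation:
start: ε-closure({0}) = {0}
'a' @ 1: {1,2,3,4}  ✓accept
'b' @ 2: {}  — state set empty
rest 'bcca' ignored (set empty)
after full input: {}  (accept=3 not in)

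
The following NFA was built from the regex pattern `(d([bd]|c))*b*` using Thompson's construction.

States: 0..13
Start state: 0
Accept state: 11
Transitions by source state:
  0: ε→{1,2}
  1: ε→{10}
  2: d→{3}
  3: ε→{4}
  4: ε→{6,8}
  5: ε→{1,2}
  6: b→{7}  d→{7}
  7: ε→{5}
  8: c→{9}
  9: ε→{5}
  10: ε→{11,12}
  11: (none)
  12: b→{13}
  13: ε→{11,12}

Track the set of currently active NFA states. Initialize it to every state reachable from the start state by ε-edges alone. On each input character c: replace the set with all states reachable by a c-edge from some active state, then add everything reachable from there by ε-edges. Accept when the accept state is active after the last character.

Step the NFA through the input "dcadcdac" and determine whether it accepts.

Answer: REJECT

Derivation:
S₀ = ε-closure({0}) = {0,1,2,10,11,12}
'd' @ 1: {3,4,6,8}
'c' @ 2: {1,2,5,9,10,11,12}  [accepting]
'a' @ 3: {}  — dead — no transitions
rest 'dcdac' ignored (set empty)
final: {}; accept 11 not in set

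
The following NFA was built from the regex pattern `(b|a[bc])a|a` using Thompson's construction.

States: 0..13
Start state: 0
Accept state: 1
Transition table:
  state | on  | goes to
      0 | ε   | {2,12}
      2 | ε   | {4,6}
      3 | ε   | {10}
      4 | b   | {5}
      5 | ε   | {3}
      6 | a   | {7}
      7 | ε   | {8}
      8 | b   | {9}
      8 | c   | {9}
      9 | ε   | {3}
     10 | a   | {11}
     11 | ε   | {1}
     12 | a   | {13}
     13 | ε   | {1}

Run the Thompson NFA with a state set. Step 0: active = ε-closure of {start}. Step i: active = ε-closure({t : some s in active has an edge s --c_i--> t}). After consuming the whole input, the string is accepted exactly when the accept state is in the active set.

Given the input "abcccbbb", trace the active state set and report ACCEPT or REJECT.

Answer: REJECT

Derivation:
initial (ε-close {0}): {0,2,4,6,12}
'a' @ 1: {1,7,8,13}  ✓accept
'b' @ 2: {3,9,10}
'c' @ 3: {}  — dead — no transitions
rest 'ccbbb' ignored (set empty)
end set {} — state 1 not in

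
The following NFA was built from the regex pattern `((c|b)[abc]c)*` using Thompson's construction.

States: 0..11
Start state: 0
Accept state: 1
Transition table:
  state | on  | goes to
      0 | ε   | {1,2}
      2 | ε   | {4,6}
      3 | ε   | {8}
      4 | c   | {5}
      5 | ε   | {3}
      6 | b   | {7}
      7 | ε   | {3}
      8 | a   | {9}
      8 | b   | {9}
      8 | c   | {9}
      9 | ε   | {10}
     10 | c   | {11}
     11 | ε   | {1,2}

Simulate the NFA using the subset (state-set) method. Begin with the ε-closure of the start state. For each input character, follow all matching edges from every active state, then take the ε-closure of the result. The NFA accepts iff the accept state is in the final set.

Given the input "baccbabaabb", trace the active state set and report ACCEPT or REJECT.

Answer: REJECT

Steps:
initial (ε-close {0}): {0,1,2,4,6}
'b' @ 1: {3,7,8}
'a' @ 2: {9,10}
'c' @ 3: {1,2,4,6,11}  [accepting]
'c' @ 4: {3,5,8}
'b' @ 5: {9,10}
'a' @ 6: {}  — dead — no transitions
rest 'baabb' ignored (set empty)
after full input: {}  (accept=1 not in)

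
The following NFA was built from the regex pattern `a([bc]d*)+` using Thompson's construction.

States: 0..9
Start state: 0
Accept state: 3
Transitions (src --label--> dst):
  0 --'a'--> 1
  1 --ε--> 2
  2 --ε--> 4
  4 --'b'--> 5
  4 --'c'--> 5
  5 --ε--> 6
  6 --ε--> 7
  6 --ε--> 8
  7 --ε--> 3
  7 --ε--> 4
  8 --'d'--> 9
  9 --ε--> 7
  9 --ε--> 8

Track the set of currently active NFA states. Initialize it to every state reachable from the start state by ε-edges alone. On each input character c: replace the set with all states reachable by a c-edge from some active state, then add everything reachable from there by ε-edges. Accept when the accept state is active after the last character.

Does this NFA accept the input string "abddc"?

start: ε-closure({0}) = {0}
'a' @ 1: {1,2,4}
'b' @ 2: {3,4,5,6,7,8}  (accept∈set)
'd' @ 3: {3,4,7,8,9}  (accept∈set)
'd' @ 4: {3,4,7,8,9}  (accept∈set)
'c' @ 5: {3,4,5,6,7,8}  (accept∈set)
end set {3,4,5,6,7,8} — state 3 in

Answer: ACCEPT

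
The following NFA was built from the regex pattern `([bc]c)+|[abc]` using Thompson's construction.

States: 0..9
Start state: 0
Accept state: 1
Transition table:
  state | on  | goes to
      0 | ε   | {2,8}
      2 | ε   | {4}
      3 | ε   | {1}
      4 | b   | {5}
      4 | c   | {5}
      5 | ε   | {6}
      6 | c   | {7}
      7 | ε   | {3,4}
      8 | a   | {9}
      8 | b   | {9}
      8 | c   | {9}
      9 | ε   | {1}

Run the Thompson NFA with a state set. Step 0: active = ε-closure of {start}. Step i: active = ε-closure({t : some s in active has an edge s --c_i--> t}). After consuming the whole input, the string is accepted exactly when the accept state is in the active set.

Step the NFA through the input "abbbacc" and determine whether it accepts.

Answer: REJECT

Trace:
initial (ε-close {0}): {0,2,4,8}
'a' @ 1: {1,9}  [accepting]
'b' @ 2: {}  — dead — no transitions
rest 'bbacc' ignored (set empty)
end set {} — state 1 not in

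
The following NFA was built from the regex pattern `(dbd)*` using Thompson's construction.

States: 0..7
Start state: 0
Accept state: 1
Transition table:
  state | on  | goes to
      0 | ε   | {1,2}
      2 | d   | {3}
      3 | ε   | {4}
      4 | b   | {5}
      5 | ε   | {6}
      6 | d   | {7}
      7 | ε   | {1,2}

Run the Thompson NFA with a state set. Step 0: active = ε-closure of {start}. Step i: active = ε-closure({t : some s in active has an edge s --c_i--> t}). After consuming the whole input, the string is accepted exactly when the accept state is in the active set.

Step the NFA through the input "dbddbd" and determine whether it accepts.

start: ε-closure({0}) = {0,1,2}
'd' @ 1: {3,4}
'b' @ 2: {5,6}
'd' @ 3: {1,2,7}  ✓accept
'd' @ 4: {3,4}
'b' @ 5: {5,6}
'd' @ 6: {1,2,7}  ✓accept
after full input: {1,2,7}  (accept=1 in)

Answer: ACCEPT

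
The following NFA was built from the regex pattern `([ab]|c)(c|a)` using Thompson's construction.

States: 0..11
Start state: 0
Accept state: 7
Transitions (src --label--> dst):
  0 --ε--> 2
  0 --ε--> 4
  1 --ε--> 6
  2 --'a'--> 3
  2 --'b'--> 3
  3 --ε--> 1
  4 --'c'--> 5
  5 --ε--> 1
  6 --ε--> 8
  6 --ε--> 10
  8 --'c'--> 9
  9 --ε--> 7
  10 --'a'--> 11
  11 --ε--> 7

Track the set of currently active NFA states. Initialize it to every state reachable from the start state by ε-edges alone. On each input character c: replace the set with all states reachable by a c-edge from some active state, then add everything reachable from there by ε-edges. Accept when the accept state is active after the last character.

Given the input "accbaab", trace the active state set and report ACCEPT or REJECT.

Answer: REJECT

Derivation:
start: ε-closure({0}) = {0,2,4}
'a' @ 1: {1,3,6,8,10}
'c' @ 2: {7,9}  ✓accept
'c' @ 3: {}  — state set empty
rest 'baab' ignored (set empty)
end set {} — state 7 not in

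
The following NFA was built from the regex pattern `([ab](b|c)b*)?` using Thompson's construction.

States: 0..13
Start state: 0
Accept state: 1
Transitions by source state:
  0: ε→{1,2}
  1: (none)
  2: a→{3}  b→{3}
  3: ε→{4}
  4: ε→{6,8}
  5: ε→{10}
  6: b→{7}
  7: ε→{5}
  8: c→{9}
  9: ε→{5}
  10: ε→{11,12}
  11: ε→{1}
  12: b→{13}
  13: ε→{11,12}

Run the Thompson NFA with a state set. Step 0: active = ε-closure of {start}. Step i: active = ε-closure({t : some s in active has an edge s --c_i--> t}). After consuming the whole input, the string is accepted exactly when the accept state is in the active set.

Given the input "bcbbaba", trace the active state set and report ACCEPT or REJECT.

Answer: REJECT

Derivation:
S₀ = ε-closure({0}) = {0,1,2}
'b' @ 1: {3,4,6,8}
'c' @ 2: {1,5,9,10,11,12}  ✓accept
'b' @ 3: {1,11,12,13}  ✓accept
'b' @ 4: {1,11,12,13}  ✓accept
'a' @ 5: {}  — no active states
rest 'ba' ignored (set empty)
end set {} — state 1 not in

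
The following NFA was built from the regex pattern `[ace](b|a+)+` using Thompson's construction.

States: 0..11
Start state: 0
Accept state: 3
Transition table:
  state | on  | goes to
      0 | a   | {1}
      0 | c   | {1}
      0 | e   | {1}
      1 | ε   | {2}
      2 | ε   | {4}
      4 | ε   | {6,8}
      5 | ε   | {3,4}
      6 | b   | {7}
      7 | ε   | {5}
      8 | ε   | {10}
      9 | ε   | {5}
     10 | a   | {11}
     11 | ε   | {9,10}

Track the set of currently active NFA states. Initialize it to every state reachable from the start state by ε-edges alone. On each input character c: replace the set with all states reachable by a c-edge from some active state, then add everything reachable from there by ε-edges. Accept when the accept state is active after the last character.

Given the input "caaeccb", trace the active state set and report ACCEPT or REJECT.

start: ε-closure({0}) = {0}
'c' @ 1: {1,2,4,6,8,10}
'a' @ 2: {3,4,5,6,8,9,10,11}  ✓accept
'a' @ 3: {3,4,5,6,8,9,10,11}  ✓accept
'e' @ 4: {}  — dead — no transitions
rest 'ccb' ignored (set empty)
after full input: {}  (accept=3 not in)

Answer: REJECT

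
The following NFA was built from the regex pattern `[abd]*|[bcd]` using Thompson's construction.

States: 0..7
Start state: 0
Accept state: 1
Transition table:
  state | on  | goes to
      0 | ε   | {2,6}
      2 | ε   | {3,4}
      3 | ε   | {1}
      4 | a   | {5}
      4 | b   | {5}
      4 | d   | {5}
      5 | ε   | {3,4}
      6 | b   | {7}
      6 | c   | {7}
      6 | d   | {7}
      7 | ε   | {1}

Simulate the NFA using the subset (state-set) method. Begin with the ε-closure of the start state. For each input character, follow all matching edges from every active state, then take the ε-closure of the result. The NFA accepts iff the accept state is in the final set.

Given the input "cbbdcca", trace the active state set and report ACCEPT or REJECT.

Answer: REJECT

Trace:
S₀ = ε-closure({0}) = {0,1,2,3,4,6}
'c' @ 1: {1,7}  [accepting]
'b' @ 2: {}  — state set empty
rest 'bdcca' ignored (set empty)
after full input: {}  (accept=1 not in)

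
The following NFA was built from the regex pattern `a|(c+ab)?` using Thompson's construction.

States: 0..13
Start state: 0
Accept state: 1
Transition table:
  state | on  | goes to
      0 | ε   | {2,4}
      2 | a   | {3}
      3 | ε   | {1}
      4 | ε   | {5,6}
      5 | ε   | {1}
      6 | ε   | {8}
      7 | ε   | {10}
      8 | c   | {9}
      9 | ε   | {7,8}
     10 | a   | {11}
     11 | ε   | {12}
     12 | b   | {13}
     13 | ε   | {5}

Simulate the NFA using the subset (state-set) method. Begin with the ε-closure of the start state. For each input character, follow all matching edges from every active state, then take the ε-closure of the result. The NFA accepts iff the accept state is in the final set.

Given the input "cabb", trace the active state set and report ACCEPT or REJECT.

Answer: REJECT

Trace:
initial (ε-close {0}): {0,1,2,4,5,6,8}
'c' @ 1: {7,8,9,10}
'a' @ 2: {11,12}
'b' @ 3: {1,5,13}  [accepting]
'b' @ 4: {}  — dead — no transitions
final: {}; accept 1 not in set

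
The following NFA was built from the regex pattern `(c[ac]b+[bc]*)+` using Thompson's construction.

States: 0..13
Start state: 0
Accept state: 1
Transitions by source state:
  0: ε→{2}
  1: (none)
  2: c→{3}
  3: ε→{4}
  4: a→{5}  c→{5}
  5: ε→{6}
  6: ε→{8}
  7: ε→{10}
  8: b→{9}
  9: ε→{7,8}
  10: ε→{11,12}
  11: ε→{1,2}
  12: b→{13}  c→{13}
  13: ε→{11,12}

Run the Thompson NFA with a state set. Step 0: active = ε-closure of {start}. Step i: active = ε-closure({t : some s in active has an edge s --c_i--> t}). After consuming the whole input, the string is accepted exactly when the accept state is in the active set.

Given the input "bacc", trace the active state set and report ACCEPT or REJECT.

Answer: REJECT

Derivation:
S₀ = ε-closure({0}) = {0,2}
'b' @ 1: {}  — no active states
rest 'acc' ignored (set empty)
end set {} — state 1 not in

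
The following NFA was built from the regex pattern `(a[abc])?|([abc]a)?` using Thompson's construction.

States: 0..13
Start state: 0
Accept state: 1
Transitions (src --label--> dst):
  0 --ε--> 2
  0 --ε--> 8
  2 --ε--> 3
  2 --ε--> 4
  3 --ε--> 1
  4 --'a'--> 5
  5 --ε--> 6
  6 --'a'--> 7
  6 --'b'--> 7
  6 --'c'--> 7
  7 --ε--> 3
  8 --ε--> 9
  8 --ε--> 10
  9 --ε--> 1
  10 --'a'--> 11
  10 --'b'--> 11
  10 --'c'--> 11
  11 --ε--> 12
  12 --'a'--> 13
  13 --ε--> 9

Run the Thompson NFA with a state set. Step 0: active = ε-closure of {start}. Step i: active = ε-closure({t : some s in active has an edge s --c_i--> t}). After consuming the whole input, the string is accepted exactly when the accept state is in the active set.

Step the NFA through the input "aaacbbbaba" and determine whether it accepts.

Answer: REJECT

Derivation:
start: ε-closure({0}) = {0,1,2,3,4,8,9,10}
'a' @ 1: {5,6,11,12}
'a' @ 2: {1,3,7,9,13}  (accept∈set)
'a' @ 3: {}  — dead — no transitions
rest 'cbbbaba' ignored (set empty)
final: {}; accept 1 not in set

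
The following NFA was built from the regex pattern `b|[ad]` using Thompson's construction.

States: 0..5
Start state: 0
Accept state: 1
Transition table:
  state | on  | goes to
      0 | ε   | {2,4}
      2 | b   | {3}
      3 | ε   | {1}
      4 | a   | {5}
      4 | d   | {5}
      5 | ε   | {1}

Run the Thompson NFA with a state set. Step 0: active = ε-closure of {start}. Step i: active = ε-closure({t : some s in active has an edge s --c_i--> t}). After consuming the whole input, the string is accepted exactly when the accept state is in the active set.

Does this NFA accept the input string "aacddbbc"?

Answer: REJECT

Derivation:
initial (ε-close {0}): {0,2,4}
'a' @ 1: {1,5}  [accepting]
'a' @ 2: {}  — dead — no transitions
rest 'cddbbc' ignored (set empty)
end set {} — state 1 not in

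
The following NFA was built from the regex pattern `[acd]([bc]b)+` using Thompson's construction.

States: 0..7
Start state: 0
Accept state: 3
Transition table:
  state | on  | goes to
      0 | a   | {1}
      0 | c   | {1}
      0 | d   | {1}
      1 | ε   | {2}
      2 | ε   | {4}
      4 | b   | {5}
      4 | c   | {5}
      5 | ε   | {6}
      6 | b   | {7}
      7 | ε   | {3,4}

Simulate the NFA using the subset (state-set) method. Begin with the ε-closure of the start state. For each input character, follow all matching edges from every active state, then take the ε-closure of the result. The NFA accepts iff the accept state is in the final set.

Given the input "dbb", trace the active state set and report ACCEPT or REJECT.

Answer: ACCEPT

Trace:
S₀ = ε-closure({0}) = {0}
'd' @ 1: {1,2,4}
'b' @ 2: {5,6}
'b' @ 3: {3,4,7}  [accepting]
end set {3,4,7} — state 3 in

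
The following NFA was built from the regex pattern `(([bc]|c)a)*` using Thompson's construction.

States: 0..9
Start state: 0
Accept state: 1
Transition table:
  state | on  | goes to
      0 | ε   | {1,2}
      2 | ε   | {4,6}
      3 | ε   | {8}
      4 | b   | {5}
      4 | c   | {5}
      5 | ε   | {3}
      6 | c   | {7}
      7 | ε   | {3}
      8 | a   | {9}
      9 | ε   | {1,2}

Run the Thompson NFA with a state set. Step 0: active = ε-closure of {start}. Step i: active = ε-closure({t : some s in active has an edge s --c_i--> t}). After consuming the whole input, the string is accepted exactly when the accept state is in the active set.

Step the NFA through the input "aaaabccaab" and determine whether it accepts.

S₀ = ε-closure({0}) = {0,1,2,4,6}
'a' @ 1: {}  — dead — no transitions
rest 'aaabccaab' ignored (set empty)
end set {} — state 1 not in

Answer: REJECT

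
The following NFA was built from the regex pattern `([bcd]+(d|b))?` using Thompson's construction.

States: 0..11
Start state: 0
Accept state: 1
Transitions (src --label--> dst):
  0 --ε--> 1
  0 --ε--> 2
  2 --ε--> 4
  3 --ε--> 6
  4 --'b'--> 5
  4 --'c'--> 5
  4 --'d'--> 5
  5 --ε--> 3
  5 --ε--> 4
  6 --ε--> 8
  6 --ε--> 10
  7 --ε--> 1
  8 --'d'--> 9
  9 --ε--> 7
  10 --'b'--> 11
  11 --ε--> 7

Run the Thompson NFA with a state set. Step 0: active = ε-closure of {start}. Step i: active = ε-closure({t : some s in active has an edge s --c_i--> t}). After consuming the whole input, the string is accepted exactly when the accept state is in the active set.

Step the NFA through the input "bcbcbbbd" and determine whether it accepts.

initial (ε-close {0}): {0,1,2,4}
'b' @ 1: {3,4,5,6,8,10}
'c' @ 2: {3,4,5,6,8,10}
'b' @ 3: {1,3,4,5,6,7,8,10,11}  [accepting]
'c' @ 4: {3,4,5,6,8,10}
'b' @ 5: {1,3,4,5,6,7,8,10,11}  [accepting]
'b' @ 6: {1,3,4,5,6,7,8,10,11}  [accepting]
'b' @ 7: {1,3,4,5,6,7,8,10,11}  [accepting]
'd' @ 8: {1,3,4,5,6,7,8,9,10}  [accepting]
after full input: {1,3,4,5,6,7,8,9,10}  (accept=1 in)

Answer: ACCEPT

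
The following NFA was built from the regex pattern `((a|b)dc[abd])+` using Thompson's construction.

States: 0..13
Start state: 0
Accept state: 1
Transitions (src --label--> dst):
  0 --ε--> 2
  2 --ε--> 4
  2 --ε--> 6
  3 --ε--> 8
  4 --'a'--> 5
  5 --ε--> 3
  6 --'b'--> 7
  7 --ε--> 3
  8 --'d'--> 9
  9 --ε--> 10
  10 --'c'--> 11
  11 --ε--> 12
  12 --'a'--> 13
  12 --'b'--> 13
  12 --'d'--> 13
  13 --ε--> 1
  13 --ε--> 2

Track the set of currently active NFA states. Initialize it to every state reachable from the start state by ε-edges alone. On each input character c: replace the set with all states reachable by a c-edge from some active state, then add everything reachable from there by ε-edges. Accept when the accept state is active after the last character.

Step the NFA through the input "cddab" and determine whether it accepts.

Answer: REJECT

Trace:
initial (ε-close {0}): {0,2,4,6}
'c' @ 1: {}  — no active states
rest 'ddab' ignored (set empty)
end set {} — state 1 not in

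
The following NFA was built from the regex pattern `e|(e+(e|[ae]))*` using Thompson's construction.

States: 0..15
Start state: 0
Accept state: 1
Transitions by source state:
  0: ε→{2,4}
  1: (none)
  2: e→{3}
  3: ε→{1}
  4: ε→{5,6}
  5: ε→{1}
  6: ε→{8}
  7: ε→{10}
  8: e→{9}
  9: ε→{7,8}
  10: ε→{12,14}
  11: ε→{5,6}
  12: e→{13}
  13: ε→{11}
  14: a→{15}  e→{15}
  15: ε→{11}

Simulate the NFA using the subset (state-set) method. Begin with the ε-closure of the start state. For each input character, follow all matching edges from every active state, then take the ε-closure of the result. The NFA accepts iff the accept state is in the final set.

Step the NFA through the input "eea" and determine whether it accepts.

Answer: ACCEPT

Trace:
initial (ε-close {0}): {0,1,2,4,5,6,8}
'e' @ 1: {1,3,7,8,9,10,12,14}  [accepting]
'e' @ 2: {1,5,6,7,8,9,10,11,12,13,14,15}  [accepting]
'a' @ 3: {1,5,6,8,11,15}  [accepting]
end set {1,5,6,8,11,15} — state 1 in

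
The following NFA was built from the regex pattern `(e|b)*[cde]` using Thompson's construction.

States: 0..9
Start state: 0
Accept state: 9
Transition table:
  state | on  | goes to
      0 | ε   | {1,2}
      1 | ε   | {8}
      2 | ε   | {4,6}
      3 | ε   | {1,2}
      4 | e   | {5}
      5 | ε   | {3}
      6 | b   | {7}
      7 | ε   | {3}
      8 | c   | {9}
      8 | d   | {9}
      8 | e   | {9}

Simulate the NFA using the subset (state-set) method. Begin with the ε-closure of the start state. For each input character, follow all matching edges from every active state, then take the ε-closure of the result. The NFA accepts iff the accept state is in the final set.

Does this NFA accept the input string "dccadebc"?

start: ε-closure({0}) = {0,1,2,4,6,8}
'd' @ 1: {9}  [accepting]
'c' @ 2: {}  — dead — no transitions
rest 'cadebc' ignored (set empty)
end set {} — state 9 not in

Answer: REJECT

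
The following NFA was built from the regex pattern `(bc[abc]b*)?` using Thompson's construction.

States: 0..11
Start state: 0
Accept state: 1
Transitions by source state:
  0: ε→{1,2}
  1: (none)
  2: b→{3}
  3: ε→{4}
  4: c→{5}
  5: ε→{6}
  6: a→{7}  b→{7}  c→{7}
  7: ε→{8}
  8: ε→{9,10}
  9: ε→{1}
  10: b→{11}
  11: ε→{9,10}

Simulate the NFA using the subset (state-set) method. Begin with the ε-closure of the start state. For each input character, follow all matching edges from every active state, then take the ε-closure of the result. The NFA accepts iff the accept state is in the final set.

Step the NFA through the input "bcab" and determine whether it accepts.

S₀ = ε-closure({0}) = {0,1,2}
'b' @ 1: {3,4}
'c' @ 2: {5,6}
'a' @ 3: {1,7,8,9,10}  ✓accept
'b' @ 4: {1,9,10,11}  ✓accept
end set {1,9,10,11} — state 1 in

Answer: ACCEPT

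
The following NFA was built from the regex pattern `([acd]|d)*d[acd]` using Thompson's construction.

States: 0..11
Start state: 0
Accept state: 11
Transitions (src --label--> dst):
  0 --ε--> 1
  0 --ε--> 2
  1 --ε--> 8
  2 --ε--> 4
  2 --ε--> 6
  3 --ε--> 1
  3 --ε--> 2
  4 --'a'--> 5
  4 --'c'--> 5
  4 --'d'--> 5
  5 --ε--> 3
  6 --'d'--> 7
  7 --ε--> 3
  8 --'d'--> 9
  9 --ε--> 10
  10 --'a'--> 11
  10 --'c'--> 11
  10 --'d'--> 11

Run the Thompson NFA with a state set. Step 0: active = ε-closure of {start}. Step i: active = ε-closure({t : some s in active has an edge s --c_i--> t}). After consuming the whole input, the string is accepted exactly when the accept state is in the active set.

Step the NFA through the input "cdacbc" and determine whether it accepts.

start: ε-closure({0}) = {0,1,2,4,6,8}
'c' @ 1: {1,2,3,4,5,6,8}
'd' @ 2: {1,2,3,4,5,6,7,8,9,10}
'a' @ 3: {1,2,3,4,5,6,8,11}  ✓accept
'c' @ 4: {1,2,3,4,5,6,8}
'b' @ 5: {}  — no active states
rest 'c' ignored (set empty)
end set {} — state 11 not in

Answer: REJECT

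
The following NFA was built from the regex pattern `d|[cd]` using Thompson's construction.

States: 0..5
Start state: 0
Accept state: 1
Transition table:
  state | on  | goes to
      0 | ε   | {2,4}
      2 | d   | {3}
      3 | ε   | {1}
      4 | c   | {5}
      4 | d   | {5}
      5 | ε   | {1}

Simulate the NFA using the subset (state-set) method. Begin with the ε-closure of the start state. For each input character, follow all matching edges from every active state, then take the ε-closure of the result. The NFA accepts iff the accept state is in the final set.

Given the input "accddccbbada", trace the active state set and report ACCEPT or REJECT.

Answer: REJECT

Steps:
initial (ε-close {0}): {0,2,4}
'a' @ 1: {}  — dead — no transitions
rest 'ccddccbbada' ignored (set empty)
after full input: {}  (accept=1 not in)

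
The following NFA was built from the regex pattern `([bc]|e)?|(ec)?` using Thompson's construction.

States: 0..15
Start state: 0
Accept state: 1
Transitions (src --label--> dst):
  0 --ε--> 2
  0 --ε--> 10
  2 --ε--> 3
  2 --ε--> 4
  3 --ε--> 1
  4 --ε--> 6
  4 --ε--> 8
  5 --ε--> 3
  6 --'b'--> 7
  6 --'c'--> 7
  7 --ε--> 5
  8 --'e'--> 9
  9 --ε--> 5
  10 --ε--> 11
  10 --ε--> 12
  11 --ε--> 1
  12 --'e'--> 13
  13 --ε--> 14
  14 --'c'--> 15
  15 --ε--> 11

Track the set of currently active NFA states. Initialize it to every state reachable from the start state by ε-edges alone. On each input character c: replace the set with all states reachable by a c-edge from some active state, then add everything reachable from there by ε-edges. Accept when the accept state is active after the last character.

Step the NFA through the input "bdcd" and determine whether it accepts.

Answer: REJECT

Derivation:
start: ε-closure({0}) = {0,1,2,3,4,6,8,10,11,12}
'b' @ 1: {1,3,5,7}  [accepting]
'd' @ 2: {}  — no active states
rest 'cd' ignored (set empty)
end set {} — state 1 not in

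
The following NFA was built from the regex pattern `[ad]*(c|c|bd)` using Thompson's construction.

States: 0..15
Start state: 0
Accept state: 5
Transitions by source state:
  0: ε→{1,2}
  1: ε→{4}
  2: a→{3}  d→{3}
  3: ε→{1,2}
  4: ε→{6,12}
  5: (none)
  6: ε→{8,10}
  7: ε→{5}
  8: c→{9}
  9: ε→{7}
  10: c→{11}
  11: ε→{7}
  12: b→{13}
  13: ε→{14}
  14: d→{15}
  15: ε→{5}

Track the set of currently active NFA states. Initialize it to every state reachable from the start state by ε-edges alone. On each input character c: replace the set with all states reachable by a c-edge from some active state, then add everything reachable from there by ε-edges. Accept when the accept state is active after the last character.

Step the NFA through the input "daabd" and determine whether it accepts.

Answer: ACCEPT

Trace:
S₀ = ε-closure({0}) = {0,1,2,4,6,8,10,12}
'd' @ 1: {1,2,3,4,6,8,10,12}
'a' @ 2: {1,2,3,4,6,8,10,12}
'a' @ 3: {1,2,3,4,6,8,10,12}
'b' @ 4: {13,14}
'd' @ 5: {5,15}  (accept∈set)
after full input: {5,15}  (accept=5 in)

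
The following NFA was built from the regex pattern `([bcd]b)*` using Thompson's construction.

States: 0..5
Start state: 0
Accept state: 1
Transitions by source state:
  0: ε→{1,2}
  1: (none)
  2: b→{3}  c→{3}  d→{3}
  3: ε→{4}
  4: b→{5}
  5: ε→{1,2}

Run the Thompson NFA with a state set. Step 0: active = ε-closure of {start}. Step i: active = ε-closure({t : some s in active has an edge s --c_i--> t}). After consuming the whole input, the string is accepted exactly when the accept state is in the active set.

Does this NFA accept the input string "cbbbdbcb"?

Answer: ACCEPT

Trace:
start: ε-closure({0}) = {0,1,2}
'c' @ 1: {3,4}
'b' @ 2: {1,2,5}  ✓accept
'b' @ 3: {3,4}
'b' @ 4: {1,2,5}  ✓accept
'd' @ 5: {3,4}
'b' @ 6: {1,2,5}  ✓accept
'c' @ 7: {3,4}
'b' @ 8: {1,2,5}  ✓accept
final: {1,2,5}; accept 1 in set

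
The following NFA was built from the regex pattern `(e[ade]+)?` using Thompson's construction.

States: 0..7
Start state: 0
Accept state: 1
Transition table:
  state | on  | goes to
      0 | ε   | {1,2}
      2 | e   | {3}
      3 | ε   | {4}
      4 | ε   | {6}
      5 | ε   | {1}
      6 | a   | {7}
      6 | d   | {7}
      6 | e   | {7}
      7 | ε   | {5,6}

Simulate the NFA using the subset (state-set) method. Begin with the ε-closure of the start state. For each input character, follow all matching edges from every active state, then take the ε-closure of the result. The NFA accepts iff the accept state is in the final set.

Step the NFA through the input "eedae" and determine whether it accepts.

S₀ = ε-closure({0}) = {0,1,2}
'e' @ 1: {3,4,6}
'e' @ 2: {1,5,6,7}  [accepting]
'd' @ 3: {1,5,6,7}  [accepting]
'a' @ 4: {1,5,6,7}  [accepting]
'e' @ 5: {1,5,6,7}  [accepting]
after full input: {1,5,6,7}  (accept=1 in)

Answer: ACCEPT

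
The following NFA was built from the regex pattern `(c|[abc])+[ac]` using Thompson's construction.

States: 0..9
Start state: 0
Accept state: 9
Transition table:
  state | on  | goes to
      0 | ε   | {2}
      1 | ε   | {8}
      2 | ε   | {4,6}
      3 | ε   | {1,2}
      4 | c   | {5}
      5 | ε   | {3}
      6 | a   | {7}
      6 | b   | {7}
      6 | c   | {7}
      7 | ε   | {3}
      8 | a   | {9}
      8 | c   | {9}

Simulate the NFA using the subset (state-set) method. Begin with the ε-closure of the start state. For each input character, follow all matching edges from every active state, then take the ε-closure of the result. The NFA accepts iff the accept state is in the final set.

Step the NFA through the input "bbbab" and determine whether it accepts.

initial (ε-close {0}): {0,2,4,6}
'b' @ 1: {1,2,3,4,6,7,8}
'b' @ 2: {1,2,3,4,6,7,8}
'b' @ 3: {1,2,3,4,6,7,8}
'a' @ 4: {1,2,3,4,6,7,8,9}  (accept∈set)
'b' @ 5: {1,2,3,4,6,7,8}
after full input: {1,2,3,4,6,7,8}  (accept=9 not in)

Answer: REJECT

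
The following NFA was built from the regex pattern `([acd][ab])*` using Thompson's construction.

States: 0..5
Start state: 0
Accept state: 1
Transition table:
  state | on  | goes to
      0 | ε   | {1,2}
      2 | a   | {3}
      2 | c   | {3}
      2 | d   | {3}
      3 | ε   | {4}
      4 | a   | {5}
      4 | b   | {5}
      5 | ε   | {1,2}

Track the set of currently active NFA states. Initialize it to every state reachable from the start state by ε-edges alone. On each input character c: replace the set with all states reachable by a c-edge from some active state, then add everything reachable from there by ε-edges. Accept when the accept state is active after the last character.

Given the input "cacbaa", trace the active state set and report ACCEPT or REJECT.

S₀ = ε-closure({0}) = {0,1,2}
'c' @ 1: {3,4}
'a' @ 2: {1,2,5}  ✓accept
'c' @ 3: {3,4}
'b' @ 4: {1,2,5}  ✓accept
'a' @ 5: {3,4}
'a' @ 6: {1,2,5}  ✓accept
after full input: {1,2,5}  (accept=1 in)

Answer: ACCEPT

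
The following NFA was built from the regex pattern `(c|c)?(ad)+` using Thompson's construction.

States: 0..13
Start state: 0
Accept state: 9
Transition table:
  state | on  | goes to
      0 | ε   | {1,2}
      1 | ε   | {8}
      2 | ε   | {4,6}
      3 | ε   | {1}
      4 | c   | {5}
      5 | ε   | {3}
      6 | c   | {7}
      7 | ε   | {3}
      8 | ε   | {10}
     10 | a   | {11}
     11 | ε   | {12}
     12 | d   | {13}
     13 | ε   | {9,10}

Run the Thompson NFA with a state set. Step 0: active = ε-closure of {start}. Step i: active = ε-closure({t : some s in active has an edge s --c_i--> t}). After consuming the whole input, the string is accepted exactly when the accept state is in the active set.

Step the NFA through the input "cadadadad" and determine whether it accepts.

Answer: ACCEPT

Trace:
S₀ = ε-closure({0}) = {0,1,2,4,6,8,10}
'c' @ 1: {1,3,5,7,8,10}
'a' @ 2: {11,12}
'd' @ 3: {9,10,13}  (accept∈set)
'a' @ 4: {11,12}
'd' @ 5: {9,10,13}  (accept∈set)
'a' @ 6: {11,12}
'd' @ 7: {9,10,13}  (accept∈set)
'a' @ 8: {11,12}
'd' @ 9: {9,10,13}  (accept∈set)
after full input: {9,10,13}  (accept=9 in)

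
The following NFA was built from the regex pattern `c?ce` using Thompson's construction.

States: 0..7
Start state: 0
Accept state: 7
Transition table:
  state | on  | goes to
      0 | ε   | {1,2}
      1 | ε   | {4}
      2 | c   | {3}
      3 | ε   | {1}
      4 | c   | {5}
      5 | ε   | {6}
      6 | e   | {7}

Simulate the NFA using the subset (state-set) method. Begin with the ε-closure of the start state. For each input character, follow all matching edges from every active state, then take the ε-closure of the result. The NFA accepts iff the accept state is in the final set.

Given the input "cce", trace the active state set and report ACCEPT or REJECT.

Answer: ACCEPT

Derivation:
start: ε-closure({0}) = {0,1,2,4}
'c' @ 1: {1,3,4,5,6}
'c' @ 2: {5,6}
'e' @ 3: {7}  [accepting]
final: {7}; accept 7 in set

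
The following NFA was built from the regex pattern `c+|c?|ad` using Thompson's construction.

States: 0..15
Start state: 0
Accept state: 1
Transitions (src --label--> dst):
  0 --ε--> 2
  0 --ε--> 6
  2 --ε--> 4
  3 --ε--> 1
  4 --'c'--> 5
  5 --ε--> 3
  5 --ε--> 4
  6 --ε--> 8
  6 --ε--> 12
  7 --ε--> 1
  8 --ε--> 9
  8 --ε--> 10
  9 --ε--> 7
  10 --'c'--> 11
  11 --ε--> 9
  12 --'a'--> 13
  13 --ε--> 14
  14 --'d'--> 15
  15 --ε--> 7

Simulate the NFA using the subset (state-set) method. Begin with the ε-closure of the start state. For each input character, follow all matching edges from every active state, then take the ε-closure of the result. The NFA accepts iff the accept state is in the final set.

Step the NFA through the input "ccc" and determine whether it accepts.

Answer: ACCEPT

Steps:
S₀ = ε-closure({0}) = {0,1,2,4,6,7,8,9,10,12}
'c' @ 1: {1,3,4,5,7,9,11}  (accept∈set)
'c' @ 2: {1,3,4,5}  (accept∈set)
'c' @ 3: {1,3,4,5}  (accept∈set)
after full input: {1,3,4,5}  (accept=1 in)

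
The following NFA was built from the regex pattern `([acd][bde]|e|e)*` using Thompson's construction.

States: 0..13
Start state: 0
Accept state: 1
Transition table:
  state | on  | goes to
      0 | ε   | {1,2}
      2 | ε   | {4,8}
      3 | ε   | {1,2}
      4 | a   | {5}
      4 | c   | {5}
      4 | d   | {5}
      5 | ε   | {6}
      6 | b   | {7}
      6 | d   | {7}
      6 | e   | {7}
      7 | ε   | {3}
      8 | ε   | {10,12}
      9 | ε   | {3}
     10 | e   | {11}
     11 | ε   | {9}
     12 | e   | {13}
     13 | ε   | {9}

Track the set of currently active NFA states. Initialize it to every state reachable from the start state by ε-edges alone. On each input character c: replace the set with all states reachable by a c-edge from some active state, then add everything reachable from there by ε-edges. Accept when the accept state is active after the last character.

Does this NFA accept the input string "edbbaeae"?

S₀ = ε-closure({0}) = {0,1,2,4,8,10,12}
'e' @ 1: {1,2,3,4,8,9,10,11,12,13}  ✓accept
'd' @ 2: {5,6}
'b' @ 3: {1,2,3,4,7,8,10,12}  ✓accept
'b' @ 4: {}  — dead — no transitions
rest 'aeae' ignored (set empty)
end set {} — state 1 not in

Answer: REJECT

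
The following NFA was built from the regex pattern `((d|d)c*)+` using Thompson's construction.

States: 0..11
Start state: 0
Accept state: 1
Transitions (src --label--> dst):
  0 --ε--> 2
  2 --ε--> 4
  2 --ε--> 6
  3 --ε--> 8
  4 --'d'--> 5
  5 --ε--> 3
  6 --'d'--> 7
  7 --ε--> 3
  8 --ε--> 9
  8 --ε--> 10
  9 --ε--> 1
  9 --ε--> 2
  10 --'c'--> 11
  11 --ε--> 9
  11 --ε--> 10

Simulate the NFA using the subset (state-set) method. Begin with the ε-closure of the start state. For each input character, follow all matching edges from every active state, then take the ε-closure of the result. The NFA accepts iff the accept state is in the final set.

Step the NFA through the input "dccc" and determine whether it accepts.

Answer: ACCEPT

Steps:
S₀ = ε-closure({0}) = {0,2,4,6}
'd' @ 1: {1,2,3,4,5,6,7,8,9,10}  (accept∈set)
'c' @ 2: {1,2,4,6,9,10,11}  (accept∈set)
'c' @ 3: {1,2,4,6,9,10,11}  (accept∈set)
'c' @ 4: {1,2,4,6,9,10,11}  (accept∈set)
end set {1,2,4,6,9,10,11} — state 1 in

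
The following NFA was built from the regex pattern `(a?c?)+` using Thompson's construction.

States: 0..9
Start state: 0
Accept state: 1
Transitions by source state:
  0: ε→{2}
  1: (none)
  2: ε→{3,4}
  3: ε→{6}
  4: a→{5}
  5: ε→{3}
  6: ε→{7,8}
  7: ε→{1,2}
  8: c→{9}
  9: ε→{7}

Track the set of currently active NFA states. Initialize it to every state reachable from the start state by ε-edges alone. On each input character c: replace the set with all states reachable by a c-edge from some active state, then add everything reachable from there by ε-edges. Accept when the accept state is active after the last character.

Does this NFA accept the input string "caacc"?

start: ε-closure({0}) = {0,1,2,3,4,6,7,8}
'c' @ 1: {1,2,3,4,6,7,8,9}  (accept∈set)
'a' @ 2: {1,2,3,4,5,6,7,8}  (accept∈set)
'a' @ 3: {1,2,3,4,5,6,7,8}  (accept∈set)
'c' @ 4: {1,2,3,4,6,7,8,9}  (accept∈set)
'c' @ 5: {1,2,3,4,6,7,8,9}  (accept∈set)
end set {1,2,3,4,6,7,8,9} — state 1 in

Answer: ACCEPT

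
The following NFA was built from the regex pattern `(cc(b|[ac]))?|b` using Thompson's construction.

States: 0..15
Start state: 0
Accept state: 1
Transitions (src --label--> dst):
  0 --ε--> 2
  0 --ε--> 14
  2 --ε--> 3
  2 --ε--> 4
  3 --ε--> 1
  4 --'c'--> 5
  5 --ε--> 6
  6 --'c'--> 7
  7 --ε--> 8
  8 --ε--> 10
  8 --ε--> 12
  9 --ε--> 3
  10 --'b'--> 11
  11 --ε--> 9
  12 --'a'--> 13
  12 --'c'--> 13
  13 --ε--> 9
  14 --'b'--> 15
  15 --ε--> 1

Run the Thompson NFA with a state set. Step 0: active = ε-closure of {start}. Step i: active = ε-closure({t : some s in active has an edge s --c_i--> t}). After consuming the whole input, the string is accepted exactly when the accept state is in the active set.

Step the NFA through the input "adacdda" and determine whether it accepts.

start: ε-closure({0}) = {0,1,2,3,4,14}
'a' @ 1: {}  — dead — no transitions
rest 'dacdda' ignored (set empty)
end set {} — state 1 not in

Answer: REJECT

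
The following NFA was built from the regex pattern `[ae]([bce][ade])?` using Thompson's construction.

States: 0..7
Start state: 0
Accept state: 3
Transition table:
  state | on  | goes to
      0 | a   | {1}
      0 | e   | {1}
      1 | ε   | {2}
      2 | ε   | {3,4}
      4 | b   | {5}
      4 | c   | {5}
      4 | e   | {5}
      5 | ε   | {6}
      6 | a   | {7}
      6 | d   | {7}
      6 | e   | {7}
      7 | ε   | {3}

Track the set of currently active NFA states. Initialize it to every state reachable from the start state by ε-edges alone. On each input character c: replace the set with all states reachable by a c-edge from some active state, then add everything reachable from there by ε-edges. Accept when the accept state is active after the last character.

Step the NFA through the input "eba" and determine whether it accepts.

S₀ = ε-closure({0}) = {0}
'e' @ 1: {1,2,3,4}  ✓accept
'b' @ 2: {5,6}
'a' @ 3: {3,7}  ✓accept
end set {3,7} — state 3 in

Answer: ACCEPT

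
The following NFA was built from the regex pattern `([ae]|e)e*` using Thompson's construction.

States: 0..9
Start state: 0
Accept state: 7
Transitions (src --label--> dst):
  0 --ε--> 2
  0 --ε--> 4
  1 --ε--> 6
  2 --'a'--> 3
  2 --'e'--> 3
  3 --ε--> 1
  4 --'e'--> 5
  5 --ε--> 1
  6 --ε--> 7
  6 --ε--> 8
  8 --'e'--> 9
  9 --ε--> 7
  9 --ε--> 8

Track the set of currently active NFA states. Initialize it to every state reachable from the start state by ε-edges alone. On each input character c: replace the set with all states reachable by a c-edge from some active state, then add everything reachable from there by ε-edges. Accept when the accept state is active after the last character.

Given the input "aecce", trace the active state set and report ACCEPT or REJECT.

start: ε-closure({0}) = {0,2,4}
'a' @ 1: {1,3,6,7,8}  (accept∈set)
'e' @ 2: {7,8,9}  (accept∈set)
'c' @ 3: {}  — dead — no transitions
rest 'ce' ignored (set empty)
end set {} — state 7 not in

Answer: REJECT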